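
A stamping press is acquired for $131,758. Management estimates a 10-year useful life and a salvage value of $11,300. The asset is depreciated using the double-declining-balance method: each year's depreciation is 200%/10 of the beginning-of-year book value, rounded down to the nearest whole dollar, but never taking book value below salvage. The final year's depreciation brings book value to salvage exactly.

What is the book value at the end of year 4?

Depreciable base = $131,758 − $11,300 = $120,458.
Year 1: ⌊$131,758 × 200%/10⌋ = $26,351. Book value $105,407.
Year 2: ⌊$105,407 × 200%/10⌋ = $21,081. Book value $84,326.
Year 3: ⌊$84,326 × 200%/10⌋ = $16,865. Book value $67,461.
Year 4: ⌊$67,461 × 200%/10⌋ = $13,492. Book value $53,969.

$53,969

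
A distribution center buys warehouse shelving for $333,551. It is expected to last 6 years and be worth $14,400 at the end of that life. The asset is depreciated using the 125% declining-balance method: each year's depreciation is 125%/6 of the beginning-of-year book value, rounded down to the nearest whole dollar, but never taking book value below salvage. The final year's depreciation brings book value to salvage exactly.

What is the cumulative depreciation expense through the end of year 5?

Depreciable base = $333,551 − $14,400 = $319,151.
Year 1: ⌊$333,551 × 125%/6⌋ = $69,489. Book value $264,062.
Year 2: ⌊$264,062 × 125%/6⌋ = $55,012. Book value $209,050.
Year 3: ⌊$209,050 × 125%/6⌋ = $43,552. Book value $165,498.
Year 4: ⌊$165,498 × 125%/6⌋ = $34,478. Book value $131,020.
Year 5: ⌊$131,020 × 125%/6⌋ = $27,295. Book value $103,725.
Accumulated through year 5 = $333,551 − $103,725 = $229,826.

$229,826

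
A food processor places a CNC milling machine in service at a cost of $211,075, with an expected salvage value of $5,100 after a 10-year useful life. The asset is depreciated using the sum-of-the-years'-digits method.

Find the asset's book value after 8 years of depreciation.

$16,335

Depreciable base = $211,075 − $5,100 = $205,975.
Sum of the years' digits = 10+9+8+7+6+5+4+3+2+1 = 55.
Year 1: $205,975 × 10/55 = $37,450. Book value $173,625.
Year 2: $205,975 × 9/55 = $33,705. Book value $139,920.
Year 3: $205,975 × 8/55 = $29,960. Book value $109,960.
Year 4: $205,975 × 7/55 = $26,215. Book value $83,745.
Year 5: $205,975 × 6/55 = $22,470. Book value $61,275.
Year 6: $205,975 × 5/55 = $18,725. Book value $42,550.
Year 7: $205,975 × 4/55 = $14,980. Book value $27,570.
Year 8: $205,975 × 3/55 = $11,235. Book value $16,335.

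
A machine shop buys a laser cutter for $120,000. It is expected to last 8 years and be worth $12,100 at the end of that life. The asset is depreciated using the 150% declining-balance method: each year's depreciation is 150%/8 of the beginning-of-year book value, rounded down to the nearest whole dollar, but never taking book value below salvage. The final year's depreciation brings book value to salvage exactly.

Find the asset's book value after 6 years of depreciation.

$34,526

Depreciable base = $120,000 − $12,100 = $107,900.
Year 1: ⌊$120,000 × 150%/8⌋ = $22,500. Book value $97,500.
Year 2: ⌊$97,500 × 150%/8⌋ = $18,281. Book value $79,219.
Year 3: ⌊$79,219 × 150%/8⌋ = $14,853. Book value $64,366.
Year 4: ⌊$64,366 × 150%/8⌋ = $12,068. Book value $52,298.
Year 5: ⌊$52,298 × 150%/8⌋ = $9,805. Book value $42,493.
Year 6: ⌊$42,493 × 150%/8⌋ = $7,967. Book value $34,526.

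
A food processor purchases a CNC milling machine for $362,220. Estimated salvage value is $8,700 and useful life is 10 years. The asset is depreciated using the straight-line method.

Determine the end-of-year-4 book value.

Depreciable base = $362,220 − $8,700 = $353,520.
Annual expense = $353,520 / 10 = $35,352.
End of year 1: book value $326,868.
End of year 2: book value $291,516.
End of year 3: book value $256,164.
End of year 4: book value $220,812.

$220,812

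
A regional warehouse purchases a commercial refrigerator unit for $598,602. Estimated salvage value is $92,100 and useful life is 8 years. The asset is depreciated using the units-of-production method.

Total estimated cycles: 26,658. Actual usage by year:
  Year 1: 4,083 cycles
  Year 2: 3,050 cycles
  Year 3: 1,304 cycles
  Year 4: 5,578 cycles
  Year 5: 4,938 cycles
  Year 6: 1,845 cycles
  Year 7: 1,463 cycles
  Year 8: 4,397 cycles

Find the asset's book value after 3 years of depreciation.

$438,299

Depreciable base = $598,602 − $92,100 = $506,502.
Rate = $506,502 / 26,658 cycles = $19 per cycle.
Year 1: 4,083 × $19 = $77,577. Book value $521,025.
Year 2: 3,050 × $19 = $57,950. Book value $463,075.
Year 3: 1,304 × $19 = $24,776. Book value $438,299.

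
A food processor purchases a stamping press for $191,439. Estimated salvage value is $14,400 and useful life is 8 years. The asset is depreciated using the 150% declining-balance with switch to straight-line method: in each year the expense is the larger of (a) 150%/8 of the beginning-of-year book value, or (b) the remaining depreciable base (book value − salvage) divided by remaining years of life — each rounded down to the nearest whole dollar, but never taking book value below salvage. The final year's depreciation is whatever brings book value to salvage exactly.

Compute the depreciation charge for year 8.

Depreciable base = $191,439 − $14,400 = $177,039.
Year 1: DB = ⌊$191,439 × 150%/8⌋ = $35,894; SL = ⌊$177,039/8⌋ = $22,129 → take DB $35,894. Book value $155,545.
Year 2: DB = ⌊$155,545 × 150%/8⌋ = $29,164; SL = ⌊$141,145/7⌋ = $20,163 → take DB $29,164. Book value $126,381.
Year 3: DB = ⌊$126,381 × 150%/8⌋ = $23,696; SL = ⌊$111,981/6⌋ = $18,663 → take DB $23,696. Book value $102,685.
Year 4: DB = ⌊$102,685 × 150%/8⌋ = $19,253; SL = ⌊$88,285/5⌋ = $17,657 → take DB $19,253. Book value $83,432.
Year 5: DB = ⌊$83,432 × 150%/8⌋ = $15,643; SL = ⌊$69,032/4⌋ = $17,258 → take SL $17,258. Book value $66,174.
Year 6: DB = ⌊$66,174 × 150%/8⌋ = $12,407; SL = ⌊$51,774/3⌋ = $17,258 → take SL $17,258. Book value $48,916.
Year 7: DB = ⌊$48,916 × 150%/8⌋ = $9,171; SL = ⌊$34,516/2⌋ = $17,258 → take SL $17,258. Book value $31,658.
Year 8 (final): $31,658 − $14,400 = $17,258. Book value $14,400.

$17,258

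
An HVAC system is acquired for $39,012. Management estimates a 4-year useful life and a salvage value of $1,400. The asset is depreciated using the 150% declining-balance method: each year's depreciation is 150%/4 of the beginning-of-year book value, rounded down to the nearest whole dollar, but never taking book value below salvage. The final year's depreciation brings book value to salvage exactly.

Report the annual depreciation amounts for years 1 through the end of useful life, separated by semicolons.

Depreciable base = $39,012 − $1,400 = $37,612.
Year 1: ⌊$39,012 × 150%/4⌋ = $14,629. Book value $24,383.
Year 2: ⌊$24,383 × 150%/4⌋ = $9,143. Book value $15,240.
Year 3: ⌊$15,240 × 150%/4⌋ = $5,715. Book value $9,525.
Year 4 (final): $9,525 − $1,400 = $8,125. Book value $1,400.

$14,629; $9,143; $5,715; $8,125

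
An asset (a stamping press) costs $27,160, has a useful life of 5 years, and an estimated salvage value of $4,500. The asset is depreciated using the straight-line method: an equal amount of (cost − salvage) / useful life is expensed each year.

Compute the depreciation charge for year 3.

$4,532

Depreciable base = $27,160 − $4,500 = $22,660.
Annual expense = $22,660 / 5 = $4,532.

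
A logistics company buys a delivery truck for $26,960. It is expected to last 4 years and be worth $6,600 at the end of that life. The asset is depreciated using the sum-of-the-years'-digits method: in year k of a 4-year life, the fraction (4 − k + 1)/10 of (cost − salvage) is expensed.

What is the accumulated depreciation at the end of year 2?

Depreciable base = $26,960 − $6,600 = $20,360.
Sum of the years' digits = 4+3+2+1 = 10.
Year 1: $20,360 × 4/10 = $8,144. Book value $18,816.
Year 2: $20,360 × 3/10 = $6,108. Book value $12,708.
Accumulated through year 2 = $26,960 − $12,708 = $14,252.

$14,252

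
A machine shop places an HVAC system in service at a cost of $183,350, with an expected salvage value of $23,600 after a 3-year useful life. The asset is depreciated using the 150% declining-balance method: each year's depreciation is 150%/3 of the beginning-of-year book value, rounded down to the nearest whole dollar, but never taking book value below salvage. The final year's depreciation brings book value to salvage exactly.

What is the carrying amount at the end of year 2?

Depreciable base = $183,350 − $23,600 = $159,750.
Year 1: ⌊$183,350 × 150%/3⌋ = $91,675. Book value $91,675.
Year 2: ⌊$91,675 × 150%/3⌋ = $45,837. Book value $45,838.

$45,838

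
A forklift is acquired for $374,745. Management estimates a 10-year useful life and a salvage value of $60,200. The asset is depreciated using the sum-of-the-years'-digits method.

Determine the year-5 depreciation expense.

Depreciable base = $374,745 − $60,200 = $314,545.
Sum of the years' digits = 10+9+8+7+6+5+4+3+2+1 = 55.
Year 1: $314,545 × 10/55 = $57,190. Book value $317,555.
Year 2: $314,545 × 9/55 = $51,471. Book value $266,084.
Year 3: $314,545 × 8/55 = $45,752. Book value $220,332.
Year 4: $314,545 × 7/55 = $40,033. Book value $180,299.
Year 5: $314,545 × 6/55 = $34,314. Book value $145,985.

$34,314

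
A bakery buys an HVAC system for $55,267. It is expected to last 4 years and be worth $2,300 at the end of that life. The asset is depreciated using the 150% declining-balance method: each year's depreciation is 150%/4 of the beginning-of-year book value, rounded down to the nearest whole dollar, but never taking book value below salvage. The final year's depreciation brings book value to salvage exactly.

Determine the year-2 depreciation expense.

$12,953

Depreciable base = $55,267 − $2,300 = $52,967.
Year 1: ⌊$55,267 × 150%/4⌋ = $20,725. Book value $34,542.
Year 2: ⌊$34,542 × 150%/4⌋ = $12,953. Book value $21,589.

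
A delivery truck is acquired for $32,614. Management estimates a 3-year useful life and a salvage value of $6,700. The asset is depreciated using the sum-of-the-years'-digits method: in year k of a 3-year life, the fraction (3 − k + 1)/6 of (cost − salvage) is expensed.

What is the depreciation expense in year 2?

Depreciable base = $32,614 − $6,700 = $25,914.
Sum of the years' digits = 3+2+1 = 6.
Year 1: $25,914 × 3/6 = $12,957. Book value $19,657.
Year 2: $25,914 × 2/6 = $8,638. Book value $11,019.

$8,638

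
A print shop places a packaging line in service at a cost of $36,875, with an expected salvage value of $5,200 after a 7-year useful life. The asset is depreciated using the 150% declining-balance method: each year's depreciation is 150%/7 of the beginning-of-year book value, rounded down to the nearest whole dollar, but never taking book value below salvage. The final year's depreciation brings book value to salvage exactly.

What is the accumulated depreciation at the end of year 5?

$25,831

Depreciable base = $36,875 − $5,200 = $31,675.
Year 1: ⌊$36,875 × 150%/7⌋ = $7,901. Book value $28,974.
Year 2: ⌊$28,974 × 150%/7⌋ = $6,208. Book value $22,766.
Year 3: ⌊$22,766 × 150%/7⌋ = $4,878. Book value $17,888.
Year 4: ⌊$17,888 × 150%/7⌋ = $3,833. Book value $14,055.
Year 5: ⌊$14,055 × 150%/7⌋ = $3,011. Book value $11,044.
Accumulated through year 5 = $36,875 − $11,044 = $25,831.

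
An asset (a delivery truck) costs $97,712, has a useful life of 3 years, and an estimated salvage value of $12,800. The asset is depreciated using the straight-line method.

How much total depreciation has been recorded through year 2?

$56,608

Depreciable base = $97,712 − $12,800 = $84,912.
Annual expense = $84,912 / 3 = $28,304.
End of year 1: book value $69,408.
End of year 2: book value $41,104.
Accumulated through year 2 = $97,712 − $41,104 = $56,608.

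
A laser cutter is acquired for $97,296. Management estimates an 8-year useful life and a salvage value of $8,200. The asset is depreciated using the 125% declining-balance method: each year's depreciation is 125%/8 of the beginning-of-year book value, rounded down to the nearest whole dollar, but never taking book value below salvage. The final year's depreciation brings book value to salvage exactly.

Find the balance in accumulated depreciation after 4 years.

Depreciable base = $97,296 − $8,200 = $89,096.
Year 1: ⌊$97,296 × 125%/8⌋ = $15,202. Book value $82,094.
Year 2: ⌊$82,094 × 125%/8⌋ = $12,827. Book value $69,267.
Year 3: ⌊$69,267 × 125%/8⌋ = $10,822. Book value $58,445.
Year 4: ⌊$58,445 × 125%/8⌋ = $9,132. Book value $49,313.
Accumulated through year 4 = $97,296 − $49,313 = $47,983.

$47,983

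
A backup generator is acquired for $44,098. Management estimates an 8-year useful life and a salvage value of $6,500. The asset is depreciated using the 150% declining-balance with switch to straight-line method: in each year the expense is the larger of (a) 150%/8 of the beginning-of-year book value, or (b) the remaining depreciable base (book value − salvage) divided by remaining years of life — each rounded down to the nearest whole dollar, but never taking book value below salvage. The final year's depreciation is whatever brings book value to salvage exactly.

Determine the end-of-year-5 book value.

$15,616

Depreciable base = $44,098 − $6,500 = $37,598.
Year 1: DB = ⌊$44,098 × 150%/8⌋ = $8,268; SL = ⌊$37,598/8⌋ = $4,699 → take DB $8,268. Book value $35,830.
Year 2: DB = ⌊$35,830 × 150%/8⌋ = $6,718; SL = ⌊$29,330/7⌋ = $4,190 → take DB $6,718. Book value $29,112.
Year 3: DB = ⌊$29,112 × 150%/8⌋ = $5,458; SL = ⌊$22,612/6⌋ = $3,768 → take DB $5,458. Book value $23,654.
Year 4: DB = ⌊$23,654 × 150%/8⌋ = $4,435; SL = ⌊$17,154/5⌋ = $3,430 → take DB $4,435. Book value $19,219.
Year 5: DB = ⌊$19,219 × 150%/8⌋ = $3,603; SL = ⌊$12,719/4⌋ = $3,179 → take DB $3,603. Book value $15,616.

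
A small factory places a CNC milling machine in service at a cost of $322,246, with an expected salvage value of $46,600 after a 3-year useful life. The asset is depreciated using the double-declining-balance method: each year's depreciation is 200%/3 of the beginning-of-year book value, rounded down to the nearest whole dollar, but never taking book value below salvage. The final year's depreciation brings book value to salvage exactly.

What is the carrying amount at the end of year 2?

Depreciable base = $322,246 − $46,600 = $275,646.
Year 1: ⌊$322,246 × 200%/3⌋ = $214,830. Book value $107,416.
Year 2: ⌊$107,416 × 200%/3⌋ = $71,610, capped at $60,816. Book value $46,600.

$46,600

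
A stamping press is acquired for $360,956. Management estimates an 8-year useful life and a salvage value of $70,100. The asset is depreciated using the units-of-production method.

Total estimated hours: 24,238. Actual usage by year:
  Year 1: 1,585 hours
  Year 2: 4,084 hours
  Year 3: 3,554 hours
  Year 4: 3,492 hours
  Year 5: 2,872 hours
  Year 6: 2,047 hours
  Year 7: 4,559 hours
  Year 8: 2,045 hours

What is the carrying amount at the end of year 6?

Depreciable base = $360,956 − $70,100 = $290,856.
Rate = $290,856 / 24,238 hours = $12 per hour.
Year 1: 1,585 × $12 = $19,020. Book value $341,936.
Year 2: 4,084 × $12 = $49,008. Book value $292,928.
Year 3: 3,554 × $12 = $42,648. Book value $250,280.
Year 4: 3,492 × $12 = $41,904. Book value $208,376.
Year 5: 2,872 × $12 = $34,464. Book value $173,912.
Year 6: 2,047 × $12 = $24,564. Book value $149,348.

$149,348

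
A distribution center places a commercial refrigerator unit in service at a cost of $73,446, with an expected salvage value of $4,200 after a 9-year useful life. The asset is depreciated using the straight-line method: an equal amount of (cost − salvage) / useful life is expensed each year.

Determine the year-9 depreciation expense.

$7,694

Depreciable base = $73,446 − $4,200 = $69,246.
Annual expense = $69,246 / 9 = $7,694.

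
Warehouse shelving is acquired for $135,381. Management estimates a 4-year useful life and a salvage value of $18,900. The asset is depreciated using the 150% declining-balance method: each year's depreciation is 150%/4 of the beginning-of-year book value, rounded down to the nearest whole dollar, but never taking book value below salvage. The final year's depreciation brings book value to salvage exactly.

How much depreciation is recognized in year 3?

$19,831

Depreciable base = $135,381 − $18,900 = $116,481.
Year 1: ⌊$135,381 × 150%/4⌋ = $50,767. Book value $84,614.
Year 2: ⌊$84,614 × 150%/4⌋ = $31,730. Book value $52,884.
Year 3: ⌊$52,884 × 150%/4⌋ = $19,831. Book value $33,053.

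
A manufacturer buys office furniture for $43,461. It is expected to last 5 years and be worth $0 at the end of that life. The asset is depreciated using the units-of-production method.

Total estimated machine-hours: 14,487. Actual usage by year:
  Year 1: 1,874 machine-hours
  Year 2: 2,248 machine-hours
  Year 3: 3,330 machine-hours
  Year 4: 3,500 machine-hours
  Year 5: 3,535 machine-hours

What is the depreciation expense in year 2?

$6,744

Depreciable base = $43,461 − $0 = $43,461.
Rate = $43,461 / 14,487 machine-hours = $3 per machine-hour.
Year 1: 1,874 × $3 = $5,622. Book value $37,839.
Year 2: 2,248 × $3 = $6,744. Book value $31,095.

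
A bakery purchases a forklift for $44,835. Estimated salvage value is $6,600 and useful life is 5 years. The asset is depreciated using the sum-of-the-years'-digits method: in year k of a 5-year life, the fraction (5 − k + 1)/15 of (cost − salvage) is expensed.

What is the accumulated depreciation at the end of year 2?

Depreciable base = $44,835 − $6,600 = $38,235.
Sum of the years' digits = 5+4+3+2+1 = 15.
Year 1: $38,235 × 5/15 = $12,745. Book value $32,090.
Year 2: $38,235 × 4/15 = $10,196. Book value $21,894.
Accumulated through year 2 = $44,835 − $21,894 = $22,941.

$22,941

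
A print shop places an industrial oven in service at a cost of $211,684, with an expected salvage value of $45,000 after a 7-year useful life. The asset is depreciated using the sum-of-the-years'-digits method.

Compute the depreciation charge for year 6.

Depreciable base = $211,684 − $45,000 = $166,684.
Sum of the years' digits = 7+6+5+4+3+2+1 = 28.
Year 1: $166,684 × 7/28 = $41,671. Book value $170,013.
Year 2: $166,684 × 6/28 = $35,718. Book value $134,295.
Year 3: $166,684 × 5/28 = $29,765. Book value $104,530.
Year 4: $166,684 × 4/28 = $23,812. Book value $80,718.
Year 5: $166,684 × 3/28 = $17,859. Book value $62,859.
Year 6: $166,684 × 2/28 = $11,906. Book value $50,953.

$11,906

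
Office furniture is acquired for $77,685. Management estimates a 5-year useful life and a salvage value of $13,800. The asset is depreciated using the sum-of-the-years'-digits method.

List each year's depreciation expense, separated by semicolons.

Depreciable base = $77,685 − $13,800 = $63,885.
Sum of the years' digits = 5+4+3+2+1 = 15.
Year 1: $63,885 × 5/15 = $21,295. Book value $56,390.
Year 2: $63,885 × 4/15 = $17,036. Book value $39,354.
Year 3: $63,885 × 3/15 = $12,777. Book value $26,577.
Year 4: $63,885 × 2/15 = $8,518. Book value $18,059.
Year 5: $63,885 × 1/15 = $4,259. Book value $13,800.

$21,295; $17,036; $12,777; $8,518; $4,259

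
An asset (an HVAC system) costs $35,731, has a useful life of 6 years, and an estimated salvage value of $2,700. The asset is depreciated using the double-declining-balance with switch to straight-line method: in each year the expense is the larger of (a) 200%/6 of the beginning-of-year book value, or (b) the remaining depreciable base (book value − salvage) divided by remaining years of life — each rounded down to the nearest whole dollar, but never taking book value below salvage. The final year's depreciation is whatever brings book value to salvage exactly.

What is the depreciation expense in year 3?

$5,293

Depreciable base = $35,731 − $2,700 = $33,031.
Year 1: DB = ⌊$35,731 × 200%/6⌋ = $11,910; SL = ⌊$33,031/6⌋ = $5,505 → take DB $11,910. Book value $23,821.
Year 2: DB = ⌊$23,821 × 200%/6⌋ = $7,940; SL = ⌊$21,121/5⌋ = $4,224 → take DB $7,940. Book value $15,881.
Year 3: DB = ⌊$15,881 × 200%/6⌋ = $5,293; SL = ⌊$13,181/4⌋ = $3,295 → take DB $5,293. Book value $10,588.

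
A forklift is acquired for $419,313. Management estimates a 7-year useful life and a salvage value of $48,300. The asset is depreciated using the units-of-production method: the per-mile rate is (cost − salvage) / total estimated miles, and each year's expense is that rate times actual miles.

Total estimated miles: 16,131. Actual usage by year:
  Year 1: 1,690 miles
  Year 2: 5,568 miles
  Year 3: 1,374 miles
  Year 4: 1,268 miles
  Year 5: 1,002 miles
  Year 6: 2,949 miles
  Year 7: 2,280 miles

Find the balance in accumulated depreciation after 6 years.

Depreciable base = $419,313 − $48,300 = $371,013.
Rate = $371,013 / 16,131 miles = $23 per mile.
Year 1: 1,690 × $23 = $38,870. Book value $380,443.
Year 2: 5,568 × $23 = $128,064. Book value $252,379.
Year 3: 1,374 × $23 = $31,602. Book value $220,777.
Year 4: 1,268 × $23 = $29,164. Book value $191,613.
Year 5: 1,002 × $23 = $23,046. Book value $168,567.
Year 6: 2,949 × $23 = $67,827. Book value $100,740.
Accumulated through year 6 = $419,313 − $100,740 = $318,573.

$318,573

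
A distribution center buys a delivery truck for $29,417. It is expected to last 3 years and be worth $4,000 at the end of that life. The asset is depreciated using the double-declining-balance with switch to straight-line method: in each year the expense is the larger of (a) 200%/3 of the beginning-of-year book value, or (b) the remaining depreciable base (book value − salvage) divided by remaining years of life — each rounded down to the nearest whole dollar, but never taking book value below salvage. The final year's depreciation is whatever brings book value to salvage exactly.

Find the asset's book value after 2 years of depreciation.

Depreciable base = $29,417 − $4,000 = $25,417.
Year 1: DB = ⌊$29,417 × 200%/3⌋ = $19,611; SL = ⌊$25,417/3⌋ = $8,472 → take DB $19,611. Book value $9,806.
Year 2: DB = ⌊$9,806 × 200%/3⌋ = $6,537; SL = ⌊$5,806/2⌋ = $2,903 → take DB $6,537, capped at $5,806. Book value $4,000.

$4,000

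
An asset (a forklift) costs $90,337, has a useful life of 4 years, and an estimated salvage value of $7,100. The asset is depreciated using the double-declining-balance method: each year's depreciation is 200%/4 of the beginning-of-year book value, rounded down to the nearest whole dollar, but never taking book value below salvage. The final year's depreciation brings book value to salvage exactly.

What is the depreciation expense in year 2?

$22,584

Depreciable base = $90,337 − $7,100 = $83,237.
Year 1: ⌊$90,337 × 200%/4⌋ = $45,168. Book value $45,169.
Year 2: ⌊$45,169 × 200%/4⌋ = $22,584. Book value $22,585.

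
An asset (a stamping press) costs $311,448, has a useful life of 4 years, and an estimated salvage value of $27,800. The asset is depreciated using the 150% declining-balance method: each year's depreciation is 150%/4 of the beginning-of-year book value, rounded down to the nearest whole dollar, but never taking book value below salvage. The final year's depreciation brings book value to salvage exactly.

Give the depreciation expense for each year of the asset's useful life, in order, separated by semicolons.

$116,793; $72,995; $45,622; $48,238

Depreciable base = $311,448 − $27,800 = $283,648.
Year 1: ⌊$311,448 × 150%/4⌋ = $116,793. Book value $194,655.
Year 2: ⌊$194,655 × 150%/4⌋ = $72,995. Book value $121,660.
Year 3: ⌊$121,660 × 150%/4⌋ = $45,622. Book value $76,038.
Year 4 (final): $76,038 − $27,800 = $48,238. Book value $27,800.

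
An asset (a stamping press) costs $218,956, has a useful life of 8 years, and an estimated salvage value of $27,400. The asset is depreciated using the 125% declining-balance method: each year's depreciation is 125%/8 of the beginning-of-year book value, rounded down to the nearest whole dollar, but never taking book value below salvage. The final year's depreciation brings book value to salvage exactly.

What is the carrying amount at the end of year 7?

$66,660

Depreciable base = $218,956 − $27,400 = $191,556.
Year 1: ⌊$218,956 × 125%/8⌋ = $34,211. Book value $184,745.
Year 2: ⌊$184,745 × 125%/8⌋ = $28,866. Book value $155,879.
Year 3: ⌊$155,879 × 125%/8⌋ = $24,356. Book value $131,523.
Year 4: ⌊$131,523 × 125%/8⌋ = $20,550. Book value $110,973.
Year 5: ⌊$110,973 × 125%/8⌋ = $17,339. Book value $93,634.
Year 6: ⌊$93,634 × 125%/8⌋ = $14,630. Book value $79,004.
Year 7: ⌊$79,004 × 125%/8⌋ = $12,344. Book value $66,660.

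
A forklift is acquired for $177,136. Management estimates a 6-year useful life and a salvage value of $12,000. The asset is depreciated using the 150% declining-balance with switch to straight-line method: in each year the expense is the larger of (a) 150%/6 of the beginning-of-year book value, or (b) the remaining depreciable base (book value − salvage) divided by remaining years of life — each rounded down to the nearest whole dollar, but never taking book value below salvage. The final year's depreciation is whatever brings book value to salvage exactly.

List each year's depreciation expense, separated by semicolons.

$44,284; $33,213; $24,909; $20,910; $20,910; $20,910

Depreciable base = $177,136 − $12,000 = $165,136.
Year 1: DB = ⌊$177,136 × 150%/6⌋ = $44,284; SL = ⌊$165,136/6⌋ = $27,522 → take DB $44,284. Book value $132,852.
Year 2: DB = ⌊$132,852 × 150%/6⌋ = $33,213; SL = ⌊$120,852/5⌋ = $24,170 → take DB $33,213. Book value $99,639.
Year 3: DB = ⌊$99,639 × 150%/6⌋ = $24,909; SL = ⌊$87,639/4⌋ = $21,909 → take DB $24,909. Book value $74,730.
Year 4: DB = ⌊$74,730 × 150%/6⌋ = $18,682; SL = ⌊$62,730/3⌋ = $20,910 → take SL $20,910. Book value $53,820.
Year 5: DB = ⌊$53,820 × 150%/6⌋ = $13,455; SL = ⌊$41,820/2⌋ = $20,910 → take SL $20,910. Book value $32,910.
Year 6 (final): $32,910 − $12,000 = $20,910. Book value $12,000.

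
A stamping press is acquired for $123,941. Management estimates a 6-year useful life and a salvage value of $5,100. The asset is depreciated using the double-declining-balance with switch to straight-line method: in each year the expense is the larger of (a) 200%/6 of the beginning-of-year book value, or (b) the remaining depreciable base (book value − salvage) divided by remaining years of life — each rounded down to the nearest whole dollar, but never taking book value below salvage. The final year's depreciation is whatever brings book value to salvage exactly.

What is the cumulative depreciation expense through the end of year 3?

Depreciable base = $123,941 − $5,100 = $118,841.
Year 1: DB = ⌊$123,941 × 200%/6⌋ = $41,313; SL = ⌊$118,841/6⌋ = $19,806 → take DB $41,313. Book value $82,628.
Year 2: DB = ⌊$82,628 × 200%/6⌋ = $27,542; SL = ⌊$77,528/5⌋ = $15,505 → take DB $27,542. Book value $55,086.
Year 3: DB = ⌊$55,086 × 200%/6⌋ = $18,362; SL = ⌊$49,986/4⌋ = $12,496 → take DB $18,362. Book value $36,724.
Accumulated through year 3 = $123,941 − $36,724 = $87,217.

$87,217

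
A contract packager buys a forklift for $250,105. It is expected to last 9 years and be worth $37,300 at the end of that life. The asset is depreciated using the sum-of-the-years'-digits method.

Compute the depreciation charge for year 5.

$23,645

Depreciable base = $250,105 − $37,300 = $212,805.
Sum of the years' digits = 9+8+7+6+5+4+3+2+1 = 45.
Year 1: $212,805 × 9/45 = $42,561. Book value $207,544.
Year 2: $212,805 × 8/45 = $37,832. Book value $169,712.
Year 3: $212,805 × 7/45 = $33,103. Book value $136,609.
Year 4: $212,805 × 6/45 = $28,374. Book value $108,235.
Year 5: $212,805 × 5/45 = $23,645. Book value $84,590.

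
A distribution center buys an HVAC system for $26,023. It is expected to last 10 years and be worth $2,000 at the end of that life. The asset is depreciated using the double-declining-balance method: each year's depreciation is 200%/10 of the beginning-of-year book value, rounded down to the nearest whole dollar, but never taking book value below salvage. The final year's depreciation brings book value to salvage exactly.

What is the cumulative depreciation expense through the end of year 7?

$20,564

Depreciable base = $26,023 − $2,000 = $24,023.
Year 1: ⌊$26,023 × 200%/10⌋ = $5,204. Book value $20,819.
Year 2: ⌊$20,819 × 200%/10⌋ = $4,163. Book value $16,656.
Year 3: ⌊$16,656 × 200%/10⌋ = $3,331. Book value $13,325.
Year 4: ⌊$13,325 × 200%/10⌋ = $2,665. Book value $10,660.
Year 5: ⌊$10,660 × 200%/10⌋ = $2,132. Book value $8,528.
Year 6: ⌊$8,528 × 200%/10⌋ = $1,705. Book value $6,823.
Year 7: ⌊$6,823 × 200%/10⌋ = $1,364. Book value $5,459.
Accumulated through year 7 = $26,023 − $5,459 = $20,564.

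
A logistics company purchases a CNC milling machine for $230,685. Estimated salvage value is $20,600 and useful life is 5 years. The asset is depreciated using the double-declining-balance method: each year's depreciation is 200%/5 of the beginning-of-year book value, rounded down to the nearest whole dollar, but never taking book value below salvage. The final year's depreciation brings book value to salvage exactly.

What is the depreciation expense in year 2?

$55,364

Depreciable base = $230,685 − $20,600 = $210,085.
Year 1: ⌊$230,685 × 200%/5⌋ = $92,274. Book value $138,411.
Year 2: ⌊$138,411 × 200%/5⌋ = $55,364. Book value $83,047.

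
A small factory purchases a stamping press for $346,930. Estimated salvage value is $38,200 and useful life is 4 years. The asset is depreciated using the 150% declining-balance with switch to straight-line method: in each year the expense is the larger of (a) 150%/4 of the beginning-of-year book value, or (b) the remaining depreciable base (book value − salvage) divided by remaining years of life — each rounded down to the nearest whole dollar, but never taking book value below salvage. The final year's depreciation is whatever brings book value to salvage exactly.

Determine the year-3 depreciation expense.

$50,820

Depreciable base = $346,930 − $38,200 = $308,730.
Year 1: DB = ⌊$346,930 × 150%/4⌋ = $130,098; SL = ⌊$308,730/4⌋ = $77,182 → take DB $130,098. Book value $216,832.
Year 2: DB = ⌊$216,832 × 150%/4⌋ = $81,312; SL = ⌊$178,632/3⌋ = $59,544 → take DB $81,312. Book value $135,520.
Year 3: DB = ⌊$135,520 × 150%/4⌋ = $50,820; SL = ⌊$97,320/2⌋ = $48,660 → take DB $50,820. Book value $84,700.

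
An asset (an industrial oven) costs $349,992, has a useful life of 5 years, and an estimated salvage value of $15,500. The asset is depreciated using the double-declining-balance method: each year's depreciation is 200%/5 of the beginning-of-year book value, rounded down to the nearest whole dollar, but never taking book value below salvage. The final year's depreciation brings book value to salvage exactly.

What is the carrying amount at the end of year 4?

Depreciable base = $349,992 − $15,500 = $334,492.
Year 1: ⌊$349,992 × 200%/5⌋ = $139,996. Book value $209,996.
Year 2: ⌊$209,996 × 200%/5⌋ = $83,998. Book value $125,998.
Year 3: ⌊$125,998 × 200%/5⌋ = $50,399. Book value $75,599.
Year 4: ⌊$75,599 × 200%/5⌋ = $30,239. Book value $45,360.

$45,360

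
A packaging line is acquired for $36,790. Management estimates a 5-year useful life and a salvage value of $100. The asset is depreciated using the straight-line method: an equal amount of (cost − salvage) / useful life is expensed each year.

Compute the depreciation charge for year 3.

$7,338

Depreciable base = $36,790 − $100 = $36,690.
Annual expense = $36,690 / 5 = $7,338.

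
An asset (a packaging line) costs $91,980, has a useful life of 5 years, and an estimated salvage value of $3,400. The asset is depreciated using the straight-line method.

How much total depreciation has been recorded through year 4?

Depreciable base = $91,980 − $3,400 = $88,580.
Annual expense = $88,580 / 5 = $17,716.
End of year 1: book value $74,264.
End of year 2: book value $56,548.
End of year 3: book value $38,832.
End of year 4: book value $21,116.
Accumulated through year 4 = $91,980 − $21,116 = $70,864.

$70,864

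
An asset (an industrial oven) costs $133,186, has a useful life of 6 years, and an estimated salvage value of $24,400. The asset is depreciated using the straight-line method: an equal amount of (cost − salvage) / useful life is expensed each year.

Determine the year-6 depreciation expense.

Depreciable base = $133,186 − $24,400 = $108,786.
Annual expense = $108,786 / 6 = $18,131.

$18,131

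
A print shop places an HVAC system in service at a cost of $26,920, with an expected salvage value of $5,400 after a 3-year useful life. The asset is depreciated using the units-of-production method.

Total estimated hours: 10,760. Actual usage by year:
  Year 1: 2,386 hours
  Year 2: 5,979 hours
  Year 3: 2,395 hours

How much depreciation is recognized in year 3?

$4,790

Depreciable base = $26,920 − $5,400 = $21,520.
Rate = $21,520 / 10,760 hours = $2 per hour.
Year 1: 2,386 × $2 = $4,772. Book value $22,148.
Year 2: 5,979 × $2 = $11,958. Book value $10,190.
Year 3: 2,395 × $2 = $4,790. Book value $5,400.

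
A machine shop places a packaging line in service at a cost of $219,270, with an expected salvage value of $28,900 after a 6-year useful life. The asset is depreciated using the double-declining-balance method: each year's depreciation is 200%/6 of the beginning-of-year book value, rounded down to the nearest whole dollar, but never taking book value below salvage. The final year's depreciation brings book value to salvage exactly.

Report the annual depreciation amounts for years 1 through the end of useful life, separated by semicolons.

$73,090; $48,726; $32,484; $21,656; $14,414; $0

Depreciable base = $219,270 − $28,900 = $190,370.
Year 1: ⌊$219,270 × 200%/6⌋ = $73,090. Book value $146,180.
Year 2: ⌊$146,180 × 200%/6⌋ = $48,726. Book value $97,454.
Year 3: ⌊$97,454 × 200%/6⌋ = $32,484. Book value $64,970.
Year 4: ⌊$64,970 × 200%/6⌋ = $21,656. Book value $43,314.
Year 5: ⌊$43,314 × 200%/6⌋ = $14,438, capped at $14,414. Book value $28,900.
Year 6 (final): $28,900 − $28,900 = $0. Book value $28,900.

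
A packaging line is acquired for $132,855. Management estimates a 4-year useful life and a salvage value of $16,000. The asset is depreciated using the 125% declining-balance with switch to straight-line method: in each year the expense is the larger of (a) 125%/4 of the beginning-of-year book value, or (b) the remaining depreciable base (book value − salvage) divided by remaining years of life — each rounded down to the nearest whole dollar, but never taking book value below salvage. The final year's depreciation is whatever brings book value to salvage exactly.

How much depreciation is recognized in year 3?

Depreciable base = $132,855 − $16,000 = $116,855.
Year 1: DB = ⌊$132,855 × 125%/4⌋ = $41,517; SL = ⌊$116,855/4⌋ = $29,213 → take DB $41,517. Book value $91,338.
Year 2: DB = ⌊$91,338 × 125%/4⌋ = $28,543; SL = ⌊$75,338/3⌋ = $25,112 → take DB $28,543. Book value $62,795.
Year 3: DB = ⌊$62,795 × 125%/4⌋ = $19,623; SL = ⌊$46,795/2⌋ = $23,397 → take SL $23,397. Book value $39,398.

$23,397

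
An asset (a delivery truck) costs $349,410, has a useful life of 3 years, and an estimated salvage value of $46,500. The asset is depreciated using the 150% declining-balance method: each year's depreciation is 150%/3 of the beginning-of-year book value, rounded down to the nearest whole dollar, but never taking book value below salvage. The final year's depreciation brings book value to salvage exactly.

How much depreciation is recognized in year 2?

$87,352

Depreciable base = $349,410 − $46,500 = $302,910.
Year 1: ⌊$349,410 × 150%/3⌋ = $174,705. Book value $174,705.
Year 2: ⌊$174,705 × 150%/3⌋ = $87,352. Book value $87,353.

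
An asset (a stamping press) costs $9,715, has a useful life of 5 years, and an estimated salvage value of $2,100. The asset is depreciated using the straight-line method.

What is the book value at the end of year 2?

$6,669

Depreciable base = $9,715 − $2,100 = $7,615.
Annual expense = $7,615 / 5 = $1,523.
End of year 1: book value $8,192.
End of year 2: book value $6,669.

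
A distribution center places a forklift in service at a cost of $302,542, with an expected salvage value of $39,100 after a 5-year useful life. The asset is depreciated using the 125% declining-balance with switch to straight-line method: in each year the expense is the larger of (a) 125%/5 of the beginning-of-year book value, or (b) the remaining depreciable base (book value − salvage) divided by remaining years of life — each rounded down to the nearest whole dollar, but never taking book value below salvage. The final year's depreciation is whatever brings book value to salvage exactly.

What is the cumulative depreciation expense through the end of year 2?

$132,361

Depreciable base = $302,542 − $39,100 = $263,442.
Year 1: DB = ⌊$302,542 × 125%/5⌋ = $75,635; SL = ⌊$263,442/5⌋ = $52,688 → take DB $75,635. Book value $226,907.
Year 2: DB = ⌊$226,907 × 125%/5⌋ = $56,726; SL = ⌊$187,807/4⌋ = $46,951 → take DB $56,726. Book value $170,181.
Accumulated through year 2 = $302,542 − $170,181 = $132,361.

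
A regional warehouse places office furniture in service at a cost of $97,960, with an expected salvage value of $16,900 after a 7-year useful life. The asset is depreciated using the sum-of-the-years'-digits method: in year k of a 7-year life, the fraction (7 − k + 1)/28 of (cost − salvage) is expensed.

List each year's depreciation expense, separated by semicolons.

$20,265; $17,370; $14,475; $11,580; $8,685; $5,790; $2,895

Depreciable base = $97,960 − $16,900 = $81,060.
Sum of the years' digits = 7+6+5+4+3+2+1 = 28.
Year 1: $81,060 × 7/28 = $20,265. Book value $77,695.
Year 2: $81,060 × 6/28 = $17,370. Book value $60,325.
Year 3: $81,060 × 5/28 = $14,475. Book value $45,850.
Year 4: $81,060 × 4/28 = $11,580. Book value $34,270.
Year 5: $81,060 × 3/28 = $8,685. Book value $25,585.
Year 6: $81,060 × 2/28 = $5,790. Book value $19,795.
Year 7: $81,060 × 1/28 = $2,895. Book value $16,900.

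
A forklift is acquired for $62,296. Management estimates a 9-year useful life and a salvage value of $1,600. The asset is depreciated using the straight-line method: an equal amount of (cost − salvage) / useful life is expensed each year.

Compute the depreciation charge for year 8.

$6,744

Depreciable base = $62,296 − $1,600 = $60,696.
Annual expense = $60,696 / 9 = $6,744.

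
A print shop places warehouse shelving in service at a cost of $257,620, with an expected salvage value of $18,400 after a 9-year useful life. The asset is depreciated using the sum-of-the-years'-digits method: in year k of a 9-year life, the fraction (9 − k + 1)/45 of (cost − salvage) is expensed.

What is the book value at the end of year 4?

Depreciable base = $257,620 − $18,400 = $239,220.
Sum of the years' digits = 9+8+7+6+5+4+3+2+1 = 45.
Year 1: $239,220 × 9/45 = $47,844. Book value $209,776.
Year 2: $239,220 × 8/45 = $42,528. Book value $167,248.
Year 3: $239,220 × 7/45 = $37,212. Book value $130,036.
Year 4: $239,220 × 6/45 = $31,896. Book value $98,140.

$98,140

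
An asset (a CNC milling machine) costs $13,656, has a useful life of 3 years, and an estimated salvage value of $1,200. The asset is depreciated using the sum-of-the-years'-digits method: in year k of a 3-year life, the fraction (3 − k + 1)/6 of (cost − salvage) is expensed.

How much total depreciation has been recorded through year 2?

Depreciable base = $13,656 − $1,200 = $12,456.
Sum of the years' digits = 3+2+1 = 6.
Year 1: $12,456 × 3/6 = $6,228. Book value $7,428.
Year 2: $12,456 × 2/6 = $4,152. Book value $3,276.
Accumulated through year 2 = $13,656 − $3,276 = $10,380.

$10,380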